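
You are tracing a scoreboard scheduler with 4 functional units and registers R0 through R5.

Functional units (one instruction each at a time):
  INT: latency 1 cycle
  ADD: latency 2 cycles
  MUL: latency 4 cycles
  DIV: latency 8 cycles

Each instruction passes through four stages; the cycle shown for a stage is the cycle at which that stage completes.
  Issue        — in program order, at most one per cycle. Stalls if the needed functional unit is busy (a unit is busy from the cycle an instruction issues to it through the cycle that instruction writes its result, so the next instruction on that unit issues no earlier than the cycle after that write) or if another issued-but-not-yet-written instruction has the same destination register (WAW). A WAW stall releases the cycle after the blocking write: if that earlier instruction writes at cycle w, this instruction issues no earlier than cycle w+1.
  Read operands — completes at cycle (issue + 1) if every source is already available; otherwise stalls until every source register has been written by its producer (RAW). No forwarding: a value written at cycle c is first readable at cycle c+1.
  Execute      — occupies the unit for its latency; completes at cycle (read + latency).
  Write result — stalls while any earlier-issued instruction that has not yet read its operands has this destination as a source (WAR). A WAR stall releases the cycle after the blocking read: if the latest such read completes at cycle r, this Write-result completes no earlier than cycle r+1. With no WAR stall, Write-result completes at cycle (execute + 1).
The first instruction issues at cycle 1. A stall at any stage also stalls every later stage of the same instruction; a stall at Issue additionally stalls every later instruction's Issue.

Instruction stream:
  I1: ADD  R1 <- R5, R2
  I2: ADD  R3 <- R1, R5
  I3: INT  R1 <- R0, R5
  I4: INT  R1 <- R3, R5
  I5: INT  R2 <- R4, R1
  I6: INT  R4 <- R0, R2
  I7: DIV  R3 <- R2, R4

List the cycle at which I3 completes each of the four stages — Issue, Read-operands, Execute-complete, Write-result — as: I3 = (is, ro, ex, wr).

  I1 | 1 | 2 | 4 | 5
  I2 | 6 | 7 | 9 | 10   struct: ADD busy until I1 writes@5
  I3 | 7 | 8 | 9 | 10
  I4 | 11 | 12 | 13 | 14   struct: INT busy until I3 writes@10
  I5 | 15 | 16 | 17 | 18   struct: INT busy until I4 writes@14
  I6 | 19 | 20 | 21 | 22   struct: INT busy until I5 writes@18
  I7 | 20 | 23 | 31 | 32   RAW R4: wait I6 write@22

I3 = (7, 8, 9, 10)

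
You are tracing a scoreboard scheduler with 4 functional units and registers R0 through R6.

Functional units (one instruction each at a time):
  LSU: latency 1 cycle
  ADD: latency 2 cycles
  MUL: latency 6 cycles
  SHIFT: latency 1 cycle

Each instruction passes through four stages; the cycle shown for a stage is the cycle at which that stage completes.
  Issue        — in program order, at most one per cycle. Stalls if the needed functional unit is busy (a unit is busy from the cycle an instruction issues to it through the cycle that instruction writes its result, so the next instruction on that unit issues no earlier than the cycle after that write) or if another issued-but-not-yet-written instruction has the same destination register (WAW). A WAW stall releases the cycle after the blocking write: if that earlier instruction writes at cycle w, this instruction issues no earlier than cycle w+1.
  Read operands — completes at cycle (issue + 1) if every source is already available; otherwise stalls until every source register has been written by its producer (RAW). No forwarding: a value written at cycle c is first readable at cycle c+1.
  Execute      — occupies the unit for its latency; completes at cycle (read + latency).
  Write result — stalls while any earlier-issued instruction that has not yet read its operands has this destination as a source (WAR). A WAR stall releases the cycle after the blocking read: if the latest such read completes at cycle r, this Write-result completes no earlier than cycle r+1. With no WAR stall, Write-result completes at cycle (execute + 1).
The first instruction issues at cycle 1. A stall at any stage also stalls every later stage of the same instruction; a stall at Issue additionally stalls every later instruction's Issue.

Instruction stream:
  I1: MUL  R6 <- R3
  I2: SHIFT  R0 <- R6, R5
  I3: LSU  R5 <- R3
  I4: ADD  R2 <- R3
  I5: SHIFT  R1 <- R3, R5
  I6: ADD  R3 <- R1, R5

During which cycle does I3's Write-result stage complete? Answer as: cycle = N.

I1 -> (1, 2, 8, 9)
I2 -> (2, 10, 11, 12)  // RAW R6: wait I1 write@9
I3 -> (3, 4, 5, 11)  // WAR R5: wait I2 read@10
I4 -> (4, 5, 7, 8)
I5 -> (13, 14, 15, 16)  // struct: SHIFT busy until I2 writes@12
I6 -> (14, 17, 19, 20)  // RAW R1: wait I5 write@16

cycle = 11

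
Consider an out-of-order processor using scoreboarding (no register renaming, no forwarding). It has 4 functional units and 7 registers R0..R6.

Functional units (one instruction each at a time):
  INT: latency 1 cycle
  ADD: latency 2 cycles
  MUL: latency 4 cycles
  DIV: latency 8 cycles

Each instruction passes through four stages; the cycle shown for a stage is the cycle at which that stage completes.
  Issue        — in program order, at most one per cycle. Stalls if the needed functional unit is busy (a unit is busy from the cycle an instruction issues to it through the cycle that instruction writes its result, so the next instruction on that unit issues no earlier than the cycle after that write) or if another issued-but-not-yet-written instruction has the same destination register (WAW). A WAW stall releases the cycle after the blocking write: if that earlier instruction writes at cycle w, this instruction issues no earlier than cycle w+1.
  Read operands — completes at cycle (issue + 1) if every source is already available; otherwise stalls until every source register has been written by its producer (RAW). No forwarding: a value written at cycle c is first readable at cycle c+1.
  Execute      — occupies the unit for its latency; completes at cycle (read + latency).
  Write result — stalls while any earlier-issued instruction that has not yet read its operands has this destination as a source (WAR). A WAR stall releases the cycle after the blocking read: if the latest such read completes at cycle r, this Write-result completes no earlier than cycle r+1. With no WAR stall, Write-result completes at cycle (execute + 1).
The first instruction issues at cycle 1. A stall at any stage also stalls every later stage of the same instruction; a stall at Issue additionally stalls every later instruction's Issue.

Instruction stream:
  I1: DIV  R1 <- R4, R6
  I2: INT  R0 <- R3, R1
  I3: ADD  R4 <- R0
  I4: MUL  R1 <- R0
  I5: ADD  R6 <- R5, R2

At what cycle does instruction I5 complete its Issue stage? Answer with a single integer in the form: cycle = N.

cycle = 19

  I1 | 1 | 2 | 10 | 11
  I2 | 2 | 12 | 13 | 14   RAW R1: wait I1 write@11
  I3 | 3 | 15 | 17 | 18   RAW R0: wait I2 write@14
  I4 | 12 | 15 | 19 | 20   WAW R1: wait I1 write@11 · RAW R0: wait I2 write@14
  I5 | 19 | 20 | 22 | 23   struct: ADD busy until I3 writes@18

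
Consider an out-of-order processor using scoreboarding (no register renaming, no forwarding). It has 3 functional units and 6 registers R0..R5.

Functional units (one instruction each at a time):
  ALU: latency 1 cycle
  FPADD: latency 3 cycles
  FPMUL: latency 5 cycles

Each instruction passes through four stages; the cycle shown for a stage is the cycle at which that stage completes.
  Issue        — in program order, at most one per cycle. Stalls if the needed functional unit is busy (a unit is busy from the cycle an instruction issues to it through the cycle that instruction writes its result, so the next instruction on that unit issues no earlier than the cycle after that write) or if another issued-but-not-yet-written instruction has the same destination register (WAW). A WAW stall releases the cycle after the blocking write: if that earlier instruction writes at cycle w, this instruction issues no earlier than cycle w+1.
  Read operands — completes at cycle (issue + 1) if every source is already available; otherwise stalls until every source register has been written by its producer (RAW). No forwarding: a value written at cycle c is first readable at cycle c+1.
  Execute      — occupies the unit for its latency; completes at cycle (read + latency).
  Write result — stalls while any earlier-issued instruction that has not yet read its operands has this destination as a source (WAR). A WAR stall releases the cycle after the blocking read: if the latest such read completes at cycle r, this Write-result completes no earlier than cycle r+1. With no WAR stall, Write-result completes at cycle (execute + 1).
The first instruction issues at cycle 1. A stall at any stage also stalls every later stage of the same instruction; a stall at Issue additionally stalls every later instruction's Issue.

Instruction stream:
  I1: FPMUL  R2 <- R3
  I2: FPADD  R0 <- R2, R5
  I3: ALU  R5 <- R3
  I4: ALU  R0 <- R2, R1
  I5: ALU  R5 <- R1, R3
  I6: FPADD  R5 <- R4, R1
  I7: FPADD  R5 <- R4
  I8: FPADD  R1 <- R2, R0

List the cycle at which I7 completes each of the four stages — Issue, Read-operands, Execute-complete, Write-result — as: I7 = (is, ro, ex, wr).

c1: I1 issues→FPMUL
c2: I1 reads; I2 issues→FPADD
c3: I3 issues→ALU
c4: I3 reads
c5: I3 exec-done
c7: I1 exec-done
c8: I1 writes R2
c9: I2 reads
c10: I3 writes R5
c12: I2 exec-done
c13: I2 writes R0
c14: I4 issues→ALU
c15: I4 reads
c16: I4 exec-done
c17: I4 writes R0
c18: I5 issues→ALU
c19: I5 reads
c20: I5 exec-done
c21: I5 writes R5
c22: I6 issues→FPADD
c23: I6 reads
c26: I6 exec-done
c27: I6 writes R5
c28: I7 issues→FPADD
c29: I7 reads
c32: I7 exec-done
c33: I7 writes R5
c34: I8 issues→FPADD
c35: I8 reads
c38: I8 exec-done
c39: I8 writes R1

I7 = (28, 29, 32, 33)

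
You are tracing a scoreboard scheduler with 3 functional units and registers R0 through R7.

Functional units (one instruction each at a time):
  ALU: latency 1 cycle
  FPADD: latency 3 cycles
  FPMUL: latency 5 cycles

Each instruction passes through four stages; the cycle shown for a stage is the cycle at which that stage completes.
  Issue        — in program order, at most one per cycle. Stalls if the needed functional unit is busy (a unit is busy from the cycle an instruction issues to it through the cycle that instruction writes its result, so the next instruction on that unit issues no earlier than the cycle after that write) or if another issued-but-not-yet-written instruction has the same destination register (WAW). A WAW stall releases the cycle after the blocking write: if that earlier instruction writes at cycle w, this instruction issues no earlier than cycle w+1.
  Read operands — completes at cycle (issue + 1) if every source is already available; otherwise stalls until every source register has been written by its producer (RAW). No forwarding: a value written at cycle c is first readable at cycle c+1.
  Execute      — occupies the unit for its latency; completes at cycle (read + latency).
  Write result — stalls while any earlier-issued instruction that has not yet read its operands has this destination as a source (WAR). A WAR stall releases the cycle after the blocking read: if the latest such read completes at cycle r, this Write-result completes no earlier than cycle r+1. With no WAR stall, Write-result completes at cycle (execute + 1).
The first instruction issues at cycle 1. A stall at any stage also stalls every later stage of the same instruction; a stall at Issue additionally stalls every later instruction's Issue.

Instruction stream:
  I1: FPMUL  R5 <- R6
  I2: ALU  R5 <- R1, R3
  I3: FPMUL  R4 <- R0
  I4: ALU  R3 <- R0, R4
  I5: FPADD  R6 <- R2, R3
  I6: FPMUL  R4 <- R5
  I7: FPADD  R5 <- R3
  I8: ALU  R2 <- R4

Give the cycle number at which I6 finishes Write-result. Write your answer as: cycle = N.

c1: I1 issues→FPMUL
c2: I1 reads
c7: I1 exec-done
c8: I1 writes R5
c9: I2 issues→ALU
c10: I2 reads · I3 issues→FPMUL
c11: I2 exec-done · I3 reads
c12: I2 writes R5
c13: I4 issues→ALU
c14: I5 issues→FPADD
c16: I3 exec-done
c17: I3 writes R4
c18: I4 reads · I6 issues→FPMUL
c19: I4 exec-done · I6 reads
c20: I4 writes R3
c21: I5 reads
c24: I5 exec-done · I6 exec-done
c25: I5 writes R6 · I6 writes R4
c26: I7 issues→FPADD
c27: I7 reads · I8 issues→ALU
c28: I8 reads
c29: I8 exec-done
c30: I7 exec-done · I8 writes R2
c31: I7 writes R5

cycle = 25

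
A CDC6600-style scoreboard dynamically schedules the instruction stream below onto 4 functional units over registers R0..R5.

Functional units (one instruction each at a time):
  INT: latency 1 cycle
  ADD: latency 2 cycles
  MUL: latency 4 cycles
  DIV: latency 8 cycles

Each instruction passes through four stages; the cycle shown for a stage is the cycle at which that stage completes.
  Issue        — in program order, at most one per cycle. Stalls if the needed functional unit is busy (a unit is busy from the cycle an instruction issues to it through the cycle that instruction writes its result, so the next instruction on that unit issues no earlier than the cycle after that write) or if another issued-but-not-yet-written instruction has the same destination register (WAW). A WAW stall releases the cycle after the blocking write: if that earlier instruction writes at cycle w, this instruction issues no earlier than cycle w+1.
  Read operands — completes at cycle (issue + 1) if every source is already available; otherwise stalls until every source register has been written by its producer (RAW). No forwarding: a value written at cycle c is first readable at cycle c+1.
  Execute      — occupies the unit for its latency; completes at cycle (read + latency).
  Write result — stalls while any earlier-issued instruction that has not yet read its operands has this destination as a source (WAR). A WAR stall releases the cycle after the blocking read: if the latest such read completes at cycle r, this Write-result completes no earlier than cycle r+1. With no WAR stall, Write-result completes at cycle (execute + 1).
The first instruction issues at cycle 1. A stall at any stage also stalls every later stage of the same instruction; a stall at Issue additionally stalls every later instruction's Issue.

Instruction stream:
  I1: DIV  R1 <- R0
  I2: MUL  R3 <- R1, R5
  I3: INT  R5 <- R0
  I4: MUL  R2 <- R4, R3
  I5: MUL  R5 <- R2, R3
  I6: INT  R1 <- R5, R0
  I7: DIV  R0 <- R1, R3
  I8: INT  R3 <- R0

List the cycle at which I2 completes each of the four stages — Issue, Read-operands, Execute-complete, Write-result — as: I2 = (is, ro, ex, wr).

I2 = (2, 12, 16, 17)

t=1  I1→DIV
t=2  I1 RO; I2→MUL
t=3  I3→INT
t=4  I3 RO
t=5  I3 EX
t=10  I1 EX
t=11  I1 WR R1
t=12  I2 RO
t=13  I3 WR R5
t=16  I2 EX
t=17  I2 WR R3
t=18  I4→MUL
t=19  I4 RO
t=23  I4 EX
t=24  I4 WR R2
t=25  I5→MUL
t=26  I5 RO; I6→INT
t=27  I7→DIV
t=30  I5 EX
t=31  I5 WR R5
t=32  I6 RO
t=33  I6 EX
t=34  I6 WR R1
t=35  I7 RO; I8→INT
t=43  I7 EX
t=44  I7 WR R0
t=45  I8 RO
t=46  I8 EX
t=47  I8 WR R3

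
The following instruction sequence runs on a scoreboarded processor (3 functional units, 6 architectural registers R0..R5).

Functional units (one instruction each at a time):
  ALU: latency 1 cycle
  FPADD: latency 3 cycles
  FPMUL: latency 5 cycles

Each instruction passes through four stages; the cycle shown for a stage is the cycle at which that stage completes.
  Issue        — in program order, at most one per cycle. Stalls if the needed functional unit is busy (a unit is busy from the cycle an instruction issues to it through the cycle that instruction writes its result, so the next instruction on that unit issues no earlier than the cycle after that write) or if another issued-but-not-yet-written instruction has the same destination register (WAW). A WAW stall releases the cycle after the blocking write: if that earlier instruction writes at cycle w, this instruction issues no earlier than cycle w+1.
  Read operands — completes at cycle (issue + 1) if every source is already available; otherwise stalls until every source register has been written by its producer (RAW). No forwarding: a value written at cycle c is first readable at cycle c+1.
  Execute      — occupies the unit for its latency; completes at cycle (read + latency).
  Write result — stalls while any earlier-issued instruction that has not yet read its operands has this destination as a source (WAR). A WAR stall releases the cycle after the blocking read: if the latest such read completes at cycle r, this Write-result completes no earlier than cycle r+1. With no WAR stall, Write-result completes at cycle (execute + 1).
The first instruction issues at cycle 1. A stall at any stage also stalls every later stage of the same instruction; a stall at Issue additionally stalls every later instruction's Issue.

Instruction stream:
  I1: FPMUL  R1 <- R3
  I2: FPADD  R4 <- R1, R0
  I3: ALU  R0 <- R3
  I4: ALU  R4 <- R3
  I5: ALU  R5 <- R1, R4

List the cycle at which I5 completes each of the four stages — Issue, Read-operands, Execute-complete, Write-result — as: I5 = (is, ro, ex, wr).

I1 -> (1, 2, 7, 8)
I2 -> (2, 9, 12, 13)  // RAW R1: wait I1 write@8
I3 -> (3, 4, 5, 10)  // WAR R0: wait I2 read@9
I4 -> (14, 15, 16, 17)  // WAW R4: wait I2 write@13
I5 -> (18, 19, 20, 21)  // struct: ALU busy until I4 writes@17

I5 = (18, 19, 20, 21)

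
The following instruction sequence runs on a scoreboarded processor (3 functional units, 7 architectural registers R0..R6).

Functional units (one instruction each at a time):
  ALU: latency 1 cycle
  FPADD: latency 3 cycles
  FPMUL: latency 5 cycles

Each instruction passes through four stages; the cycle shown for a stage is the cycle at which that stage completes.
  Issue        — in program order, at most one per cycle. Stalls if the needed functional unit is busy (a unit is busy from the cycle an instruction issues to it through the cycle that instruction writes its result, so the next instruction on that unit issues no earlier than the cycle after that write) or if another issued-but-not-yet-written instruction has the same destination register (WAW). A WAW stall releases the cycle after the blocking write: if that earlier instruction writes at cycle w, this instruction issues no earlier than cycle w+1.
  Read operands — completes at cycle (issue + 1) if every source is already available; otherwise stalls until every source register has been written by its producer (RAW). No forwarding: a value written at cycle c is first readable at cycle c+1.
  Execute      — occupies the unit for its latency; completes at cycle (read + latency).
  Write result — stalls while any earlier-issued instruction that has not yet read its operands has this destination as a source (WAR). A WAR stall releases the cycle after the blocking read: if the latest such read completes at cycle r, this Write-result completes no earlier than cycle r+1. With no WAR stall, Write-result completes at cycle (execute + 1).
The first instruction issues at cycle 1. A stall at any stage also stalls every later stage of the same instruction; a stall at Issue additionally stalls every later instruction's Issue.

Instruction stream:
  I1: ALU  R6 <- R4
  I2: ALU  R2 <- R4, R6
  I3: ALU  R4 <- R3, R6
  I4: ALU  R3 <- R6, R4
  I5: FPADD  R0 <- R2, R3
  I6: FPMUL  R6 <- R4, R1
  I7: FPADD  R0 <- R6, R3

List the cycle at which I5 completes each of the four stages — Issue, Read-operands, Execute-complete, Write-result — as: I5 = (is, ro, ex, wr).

I5 = (14, 17, 20, 21)

[1] I1 dispatched to ALU
[2] I1 operands ready
[3] I1 complete
[4] R6←I1
[5] I2 dispatched to ALU
[6] I2 operands ready
[7] I2 complete
[8] R2←I2
[9] I3 dispatched to ALU
[10] I3 operands ready
[11] I3 complete
[12] R4←I3
[13] I4 dispatched to ALU
[14] I4 operands ready, I5 dispatched to FPADD
[15] I4 complete, I6 dispatched to FPMUL
[16] R3←I4, I6 operands ready
[17] I5 operands ready
[20] I5 complete
[21] R0←I5, I6 complete
[22] R6←I6, I7 dispatched to FPADD
[23] I7 operands ready
[26] I7 complete
[27] R0←I7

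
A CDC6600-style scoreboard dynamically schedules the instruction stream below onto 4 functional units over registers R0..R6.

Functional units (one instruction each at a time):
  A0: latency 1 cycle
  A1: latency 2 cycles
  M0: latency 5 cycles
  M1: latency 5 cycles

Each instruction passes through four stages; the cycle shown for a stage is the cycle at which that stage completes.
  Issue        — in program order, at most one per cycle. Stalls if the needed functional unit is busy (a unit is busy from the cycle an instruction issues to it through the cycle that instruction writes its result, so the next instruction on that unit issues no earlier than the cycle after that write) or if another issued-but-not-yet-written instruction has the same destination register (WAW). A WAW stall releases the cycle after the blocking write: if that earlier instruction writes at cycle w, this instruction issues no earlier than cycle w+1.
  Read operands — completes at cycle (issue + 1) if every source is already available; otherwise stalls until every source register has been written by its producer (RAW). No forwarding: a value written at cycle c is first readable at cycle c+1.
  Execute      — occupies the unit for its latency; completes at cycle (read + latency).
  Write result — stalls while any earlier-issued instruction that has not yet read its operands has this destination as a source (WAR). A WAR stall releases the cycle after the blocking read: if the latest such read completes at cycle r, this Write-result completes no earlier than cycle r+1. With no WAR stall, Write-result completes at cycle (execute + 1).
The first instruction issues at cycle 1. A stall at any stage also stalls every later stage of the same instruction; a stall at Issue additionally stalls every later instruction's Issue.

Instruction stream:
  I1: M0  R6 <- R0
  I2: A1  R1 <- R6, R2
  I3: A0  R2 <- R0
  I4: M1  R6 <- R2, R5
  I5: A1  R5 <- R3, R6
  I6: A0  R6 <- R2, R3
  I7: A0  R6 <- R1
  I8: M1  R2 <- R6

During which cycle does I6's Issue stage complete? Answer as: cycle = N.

cycle = 18

c1: issue I1 (M0)
c2: I1 read-ops | issue I2 (A1)
c3: issue I3 (A0)
c4: I3 read-ops
c5: I3 finished on A0
c7: I1 finished on M0
c8: I1→R6
c9: I2 read-ops | issue I4 (M1)
c10: I3→R2
c11: I2 finished on A1 | I4 read-ops
c12: I2→R1
c13: issue I5 (A1)
c16: I4 finished on M1
c17: I4→R6
c18: I5 read-ops | issue I6 (A0)
c19: I6 read-ops
c20: I5 finished on A1 | I6 finished on A0
c21: I5→R5 | I6→R6
c22: issue I7 (A0)
c23: I7 read-ops | issue I8 (M1)
c24: I7 finished on A0
c25: I7→R6
c26: I8 read-ops
c31: I8 finished on M1
c32: I8→R2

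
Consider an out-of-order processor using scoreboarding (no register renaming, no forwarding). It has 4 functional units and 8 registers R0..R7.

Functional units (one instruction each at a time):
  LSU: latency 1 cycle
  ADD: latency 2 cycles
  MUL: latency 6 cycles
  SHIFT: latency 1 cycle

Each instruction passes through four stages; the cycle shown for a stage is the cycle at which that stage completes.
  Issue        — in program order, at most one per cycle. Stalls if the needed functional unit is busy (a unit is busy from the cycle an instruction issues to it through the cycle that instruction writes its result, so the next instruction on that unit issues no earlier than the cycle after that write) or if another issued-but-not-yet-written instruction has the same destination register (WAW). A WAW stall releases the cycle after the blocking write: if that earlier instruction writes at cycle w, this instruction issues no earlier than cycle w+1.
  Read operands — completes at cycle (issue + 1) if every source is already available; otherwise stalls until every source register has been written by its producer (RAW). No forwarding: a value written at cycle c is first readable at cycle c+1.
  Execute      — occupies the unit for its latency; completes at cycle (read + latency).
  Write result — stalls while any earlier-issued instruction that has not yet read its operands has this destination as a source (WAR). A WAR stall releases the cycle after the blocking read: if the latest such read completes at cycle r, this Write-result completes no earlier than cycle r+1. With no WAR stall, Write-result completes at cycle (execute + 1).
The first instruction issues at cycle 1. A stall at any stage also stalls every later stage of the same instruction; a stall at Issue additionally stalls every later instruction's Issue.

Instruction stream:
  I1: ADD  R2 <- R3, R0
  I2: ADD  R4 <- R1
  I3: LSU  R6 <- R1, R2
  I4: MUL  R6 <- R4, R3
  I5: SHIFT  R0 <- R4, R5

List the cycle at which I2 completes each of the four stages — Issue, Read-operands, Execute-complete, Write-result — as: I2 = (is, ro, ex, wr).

I2 = (6, 7, 9, 10)

I1: IS=1 RO=2 EX=4 WR=5
I2: IS=6 RO=7 EX=9 WR=10  [struct: ADD busy until I1 writes@5]
I3: IS=7 RO=8 EX=9 WR=10
I4: IS=11 RO=12 EX=18 WR=19  [WAW R6: wait I3 write@10]
I5: IS=12 RO=13 EX=14 WR=15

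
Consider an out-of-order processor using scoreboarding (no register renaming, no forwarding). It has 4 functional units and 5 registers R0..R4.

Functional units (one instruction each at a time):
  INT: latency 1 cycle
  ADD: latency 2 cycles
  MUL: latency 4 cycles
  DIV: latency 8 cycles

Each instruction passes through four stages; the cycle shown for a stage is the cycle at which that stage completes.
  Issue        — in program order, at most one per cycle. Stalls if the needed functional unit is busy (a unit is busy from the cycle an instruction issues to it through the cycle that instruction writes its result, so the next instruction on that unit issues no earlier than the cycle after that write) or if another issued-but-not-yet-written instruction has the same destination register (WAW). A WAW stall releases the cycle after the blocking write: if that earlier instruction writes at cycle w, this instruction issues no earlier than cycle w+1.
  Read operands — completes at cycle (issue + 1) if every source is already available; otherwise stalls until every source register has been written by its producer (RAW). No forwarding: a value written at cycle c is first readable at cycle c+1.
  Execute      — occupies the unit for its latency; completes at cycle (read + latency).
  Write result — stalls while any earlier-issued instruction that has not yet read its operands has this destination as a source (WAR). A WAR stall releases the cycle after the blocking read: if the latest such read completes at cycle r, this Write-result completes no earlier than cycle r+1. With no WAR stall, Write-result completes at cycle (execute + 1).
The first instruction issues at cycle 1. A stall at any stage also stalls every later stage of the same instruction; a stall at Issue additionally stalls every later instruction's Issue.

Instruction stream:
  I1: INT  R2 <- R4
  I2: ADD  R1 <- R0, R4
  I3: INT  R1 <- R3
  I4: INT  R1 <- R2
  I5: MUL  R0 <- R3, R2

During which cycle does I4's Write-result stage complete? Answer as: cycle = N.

I1 -> (1, 2, 3, 4)
I2 -> (2, 3, 5, 6)
I3 -> (7, 8, 9, 10)  // WAW R1: wait I2 write@6
I4 -> (11, 12, 13, 14)  // struct: INT busy until I3 writes@10
I5 -> (12, 13, 17, 18)

cycle = 14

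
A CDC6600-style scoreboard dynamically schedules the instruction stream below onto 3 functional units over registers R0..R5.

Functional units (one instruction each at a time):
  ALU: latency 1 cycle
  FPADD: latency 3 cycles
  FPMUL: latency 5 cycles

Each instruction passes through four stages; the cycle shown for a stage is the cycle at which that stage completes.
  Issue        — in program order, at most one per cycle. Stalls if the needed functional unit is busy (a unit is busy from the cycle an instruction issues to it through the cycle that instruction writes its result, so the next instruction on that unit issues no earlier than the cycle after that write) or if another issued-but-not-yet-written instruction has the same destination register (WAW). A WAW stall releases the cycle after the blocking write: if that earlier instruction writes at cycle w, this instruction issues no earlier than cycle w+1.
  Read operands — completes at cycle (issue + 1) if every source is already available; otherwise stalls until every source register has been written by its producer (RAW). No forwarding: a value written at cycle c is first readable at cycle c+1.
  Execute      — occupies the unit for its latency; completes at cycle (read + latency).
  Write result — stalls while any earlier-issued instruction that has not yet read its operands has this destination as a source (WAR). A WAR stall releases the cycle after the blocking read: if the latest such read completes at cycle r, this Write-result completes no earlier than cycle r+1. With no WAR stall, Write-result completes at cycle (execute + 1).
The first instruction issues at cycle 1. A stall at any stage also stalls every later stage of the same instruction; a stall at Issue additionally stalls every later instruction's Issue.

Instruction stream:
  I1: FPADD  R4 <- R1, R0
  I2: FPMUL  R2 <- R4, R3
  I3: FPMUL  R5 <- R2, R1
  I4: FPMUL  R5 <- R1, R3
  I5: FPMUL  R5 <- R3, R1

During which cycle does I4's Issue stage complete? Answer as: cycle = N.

cycle = 22

  I1 | 1 | 2 | 5 | 6
  I2 | 2 | 7 | 12 | 13   RAW R4: wait I1 write@6
  I3 | 14 | 15 | 20 | 21   struct: FPMUL busy until I2 writes@13
  I4 | 22 | 23 | 28 | 29   struct: FPMUL busy until I3 writes@21
  I5 | 30 | 31 | 36 | 37   struct: FPMUL busy until I4 writes@29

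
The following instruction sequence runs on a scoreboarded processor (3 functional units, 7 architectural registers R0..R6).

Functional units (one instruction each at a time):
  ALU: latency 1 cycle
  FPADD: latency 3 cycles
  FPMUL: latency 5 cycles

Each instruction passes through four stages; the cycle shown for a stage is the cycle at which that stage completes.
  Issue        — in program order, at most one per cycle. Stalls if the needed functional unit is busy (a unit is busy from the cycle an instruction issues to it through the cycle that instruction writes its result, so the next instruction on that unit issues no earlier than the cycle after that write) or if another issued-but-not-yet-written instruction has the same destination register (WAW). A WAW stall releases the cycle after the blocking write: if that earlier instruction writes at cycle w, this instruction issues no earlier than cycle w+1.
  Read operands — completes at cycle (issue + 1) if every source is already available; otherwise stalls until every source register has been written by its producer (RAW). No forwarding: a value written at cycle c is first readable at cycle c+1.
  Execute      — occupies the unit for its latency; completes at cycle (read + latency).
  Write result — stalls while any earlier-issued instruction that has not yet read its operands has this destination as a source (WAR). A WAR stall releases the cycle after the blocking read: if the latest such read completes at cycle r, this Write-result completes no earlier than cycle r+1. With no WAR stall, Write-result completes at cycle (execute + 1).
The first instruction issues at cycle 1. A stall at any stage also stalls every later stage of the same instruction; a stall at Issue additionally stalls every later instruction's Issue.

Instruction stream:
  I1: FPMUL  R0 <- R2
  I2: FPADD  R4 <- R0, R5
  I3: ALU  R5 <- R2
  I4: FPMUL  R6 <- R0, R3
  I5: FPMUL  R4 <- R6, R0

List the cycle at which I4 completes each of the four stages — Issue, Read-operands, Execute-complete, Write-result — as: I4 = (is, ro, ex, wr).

I4 = (9, 10, 15, 16)

[1] I1 dispatched to FPMUL
[2] I1 operands ready; I2 dispatched to FPADD
[3] I3 dispatched to ALU
[4] I3 operands ready
[5] I3 complete
[7] I1 complete
[8] R0←I1
[9] I2 operands ready; I4 dispatched to FPMUL
[10] R5←I3; I4 operands ready
[12] I2 complete
[13] R4←I2
[15] I4 complete
[16] R6←I4
[17] I5 dispatched to FPMUL
[18] I5 operands ready
[23] I5 complete
[24] R4←I5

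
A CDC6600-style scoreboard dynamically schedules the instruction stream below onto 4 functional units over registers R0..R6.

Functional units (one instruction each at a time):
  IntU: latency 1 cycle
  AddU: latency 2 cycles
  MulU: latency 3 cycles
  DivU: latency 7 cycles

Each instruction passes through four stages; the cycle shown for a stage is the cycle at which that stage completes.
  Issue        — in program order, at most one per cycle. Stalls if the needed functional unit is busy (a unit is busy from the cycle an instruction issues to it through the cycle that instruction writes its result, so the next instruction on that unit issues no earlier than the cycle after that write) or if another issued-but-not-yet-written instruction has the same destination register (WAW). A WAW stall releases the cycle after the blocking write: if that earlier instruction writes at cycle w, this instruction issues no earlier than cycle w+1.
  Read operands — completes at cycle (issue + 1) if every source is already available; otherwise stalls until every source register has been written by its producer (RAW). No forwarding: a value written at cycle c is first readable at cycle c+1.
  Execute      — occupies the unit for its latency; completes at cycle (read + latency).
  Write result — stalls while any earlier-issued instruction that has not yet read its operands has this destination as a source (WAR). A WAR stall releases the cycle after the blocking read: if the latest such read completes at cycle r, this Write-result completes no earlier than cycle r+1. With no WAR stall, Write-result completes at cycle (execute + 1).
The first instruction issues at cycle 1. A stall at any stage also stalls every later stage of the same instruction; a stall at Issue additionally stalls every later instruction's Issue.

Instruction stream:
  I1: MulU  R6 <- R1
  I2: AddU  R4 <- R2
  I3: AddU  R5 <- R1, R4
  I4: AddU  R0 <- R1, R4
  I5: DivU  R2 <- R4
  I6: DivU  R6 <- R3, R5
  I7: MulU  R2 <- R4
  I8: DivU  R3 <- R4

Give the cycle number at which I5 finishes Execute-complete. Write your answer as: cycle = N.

t=1  I1 dispatched to MulU
t=2  I1 operands ready · I2 dispatched to AddU
t=3  I2 operands ready
t=5  I1 complete · I2 complete
t=6  R6←I1 · R4←I2
t=7  I3 dispatched to AddU
t=8  I3 operands ready
t=10  I3 complete
t=11  R5←I3
t=12  I4 dispatched to AddU
t=13  I4 operands ready · I5 dispatched to DivU
t=14  I5 operands ready
t=15  I4 complete
t=16  R0←I4
t=21  I5 complete
t=22  R2←I5
t=23  I6 dispatched to DivU
t=24  I6 operands ready · I7 dispatched to MulU
t=25  I7 operands ready
t=28  I7 complete
t=29  R2←I7
t=31  I6 complete
t=32  R6←I6
t=33  I8 dispatched to DivU
t=34  I8 operands ready
t=41  I8 complete
t=42  R3←I8

cycle = 21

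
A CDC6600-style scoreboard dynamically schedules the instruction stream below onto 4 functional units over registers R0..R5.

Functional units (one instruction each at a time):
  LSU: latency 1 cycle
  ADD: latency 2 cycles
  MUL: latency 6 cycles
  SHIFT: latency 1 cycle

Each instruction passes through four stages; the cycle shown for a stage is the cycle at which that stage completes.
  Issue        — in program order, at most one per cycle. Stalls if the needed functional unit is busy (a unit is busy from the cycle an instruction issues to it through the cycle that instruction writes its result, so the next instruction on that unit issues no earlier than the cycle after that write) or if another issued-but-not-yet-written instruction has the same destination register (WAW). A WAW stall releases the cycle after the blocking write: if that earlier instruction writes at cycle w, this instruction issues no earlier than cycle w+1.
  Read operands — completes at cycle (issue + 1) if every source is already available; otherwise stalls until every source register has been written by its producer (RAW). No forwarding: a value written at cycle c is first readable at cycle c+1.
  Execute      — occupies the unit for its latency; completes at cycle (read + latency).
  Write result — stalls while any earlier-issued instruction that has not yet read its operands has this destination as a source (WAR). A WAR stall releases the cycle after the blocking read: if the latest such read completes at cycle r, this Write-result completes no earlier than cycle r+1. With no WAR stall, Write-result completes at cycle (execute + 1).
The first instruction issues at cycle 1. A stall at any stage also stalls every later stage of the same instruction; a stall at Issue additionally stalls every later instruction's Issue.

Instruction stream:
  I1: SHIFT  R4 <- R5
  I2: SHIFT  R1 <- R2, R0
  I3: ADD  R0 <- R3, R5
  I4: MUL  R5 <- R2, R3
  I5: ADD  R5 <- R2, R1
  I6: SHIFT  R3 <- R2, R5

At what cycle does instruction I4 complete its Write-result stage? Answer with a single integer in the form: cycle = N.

cycle = 15

I1 -> (1, 2, 3, 4)
I2 -> (5, 6, 7, 8)  // struct: SHIFT busy until I1 writes@4
I3 -> (6, 7, 9, 10)
I4 -> (7, 8, 14, 15)
I5 -> (16, 17, 19, 20)  // WAW R5: wait I4 write@15
I6 -> (17, 21, 22, 23)  // RAW R5: wait I5 write@20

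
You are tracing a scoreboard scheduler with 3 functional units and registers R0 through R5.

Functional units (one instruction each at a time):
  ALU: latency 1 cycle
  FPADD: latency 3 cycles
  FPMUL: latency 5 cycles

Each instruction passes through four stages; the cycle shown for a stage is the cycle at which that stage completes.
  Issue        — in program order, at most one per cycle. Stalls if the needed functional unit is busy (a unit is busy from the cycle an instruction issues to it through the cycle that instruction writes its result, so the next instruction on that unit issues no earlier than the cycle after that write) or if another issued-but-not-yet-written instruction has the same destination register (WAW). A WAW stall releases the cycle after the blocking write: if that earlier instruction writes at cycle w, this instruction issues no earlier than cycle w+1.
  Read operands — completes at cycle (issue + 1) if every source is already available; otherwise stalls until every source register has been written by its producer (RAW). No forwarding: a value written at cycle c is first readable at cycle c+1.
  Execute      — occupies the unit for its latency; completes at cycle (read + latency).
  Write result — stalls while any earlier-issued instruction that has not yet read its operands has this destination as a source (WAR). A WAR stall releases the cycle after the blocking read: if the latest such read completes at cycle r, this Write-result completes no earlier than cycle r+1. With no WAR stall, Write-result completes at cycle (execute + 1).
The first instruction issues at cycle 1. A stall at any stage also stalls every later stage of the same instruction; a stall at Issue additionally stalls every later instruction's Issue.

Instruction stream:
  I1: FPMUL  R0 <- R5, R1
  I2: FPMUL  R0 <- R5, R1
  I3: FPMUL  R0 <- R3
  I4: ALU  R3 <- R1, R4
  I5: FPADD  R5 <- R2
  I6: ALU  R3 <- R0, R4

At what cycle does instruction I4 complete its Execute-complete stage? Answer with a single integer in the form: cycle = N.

cycle = 20

c1: I1→FPMUL
c2: I1 RO
c7: I1 EX
c8: I1 WR R0
c9: I2→FPMUL
c10: I2 RO
c15: I2 EX
c16: I2 WR R0
c17: I3→FPMUL
c18: I3 RO | I4→ALU
c19: I4 RO | I5→FPADD
c20: I4 EX | I5 RO
c21: I4 WR R3
c22: I6→ALU
c23: I3 EX | I5 EX
c24: I3 WR R0 | I5 WR R5
c25: I6 RO
c26: I6 EX
c27: I6 WR R3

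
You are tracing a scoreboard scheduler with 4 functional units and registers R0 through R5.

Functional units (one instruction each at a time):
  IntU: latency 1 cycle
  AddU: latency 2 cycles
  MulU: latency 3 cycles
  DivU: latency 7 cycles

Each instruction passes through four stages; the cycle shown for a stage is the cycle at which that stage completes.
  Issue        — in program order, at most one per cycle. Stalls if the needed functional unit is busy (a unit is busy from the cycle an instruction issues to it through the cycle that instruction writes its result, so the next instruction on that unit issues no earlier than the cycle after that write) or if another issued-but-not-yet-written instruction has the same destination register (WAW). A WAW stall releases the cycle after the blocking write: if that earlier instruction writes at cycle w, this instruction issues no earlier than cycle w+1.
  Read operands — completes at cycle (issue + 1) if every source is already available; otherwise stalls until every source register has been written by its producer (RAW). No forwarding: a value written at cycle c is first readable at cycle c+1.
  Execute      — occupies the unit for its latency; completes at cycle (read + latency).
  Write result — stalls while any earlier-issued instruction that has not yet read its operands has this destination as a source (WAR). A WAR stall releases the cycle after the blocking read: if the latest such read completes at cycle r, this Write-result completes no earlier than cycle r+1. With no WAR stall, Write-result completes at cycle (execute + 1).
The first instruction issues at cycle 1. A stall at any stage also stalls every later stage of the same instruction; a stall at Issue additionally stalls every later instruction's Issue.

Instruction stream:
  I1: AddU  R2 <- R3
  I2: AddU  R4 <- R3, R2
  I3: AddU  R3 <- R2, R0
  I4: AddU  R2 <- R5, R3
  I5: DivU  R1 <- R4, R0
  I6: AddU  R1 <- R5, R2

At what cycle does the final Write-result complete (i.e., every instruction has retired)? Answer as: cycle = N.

[1] I1→AddU
[2] I1 RO
[4] I1 EX
[5] I1 WR R2
[6] I2→AddU
[7] I2 RO
[9] I2 EX
[10] I2 WR R4
[11] I3→AddU
[12] I3 RO
[14] I3 EX
[15] I3 WR R3
[16] I4→AddU
[17] I4 RO | I5→DivU
[18] I5 RO
[19] I4 EX
[20] I4 WR R2
[25] I5 EX
[26] I5 WR R1
[27] I6→AddU
[28] I6 RO
[30] I6 EX
[31] I6 WR R1

cycle = 31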